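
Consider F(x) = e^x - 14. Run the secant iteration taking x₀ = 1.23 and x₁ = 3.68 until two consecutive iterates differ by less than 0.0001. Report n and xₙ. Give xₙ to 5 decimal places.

n = 8, xₙ = 2.63906

F(1.23) = -10.5787705, F(3.68) = 25.6463941
x₂ = 3.6800000 − 25.6463941·(2.4500000)/(36.2251645) = 1.9454691;  |Δ| = 1.7345309
F(1.9454691) = -7.0030863
x₃ = 1.9454691 − (-7.0030863)·(-1.7345309)/(-32.6494804) = 2.3175139;  |Δ| = 0.3720448
F(2.3175139) = -3.8495916
x₄ = 2.3175139 − (-3.8495916)·(0.3720448)/(3.1534948) = 2.7716832;  |Δ| = 0.4541693
F(2.7716832) = 1.9855189
x₅ = 2.7716832 − 1.9855189·(0.4541693)/(5.8351105) = 2.6171426;  |Δ| = 0.1545406
F(2.6171426) = -0.3034689
x₆ = 2.6171426 − (-0.3034689)·(-0.1545406)/(-2.2889878) = 2.6376313;  |Δ| = 0.0204887
F(2.6376313) = -0.0199509
x₇ = 2.6376313 − (-0.0199509)·(0.0204887)/(0.2835180) = 2.6390730;  |Δ| = 0.0014418
F(2.6390730) = 0.0002196
x₈ = 2.6390730 − 0.0002196·(0.0014418)/(0.0201705) = 2.6390573;  |Δ| = 0.0000157
|x₈ − x₇| = 0.0000157 < 0.0001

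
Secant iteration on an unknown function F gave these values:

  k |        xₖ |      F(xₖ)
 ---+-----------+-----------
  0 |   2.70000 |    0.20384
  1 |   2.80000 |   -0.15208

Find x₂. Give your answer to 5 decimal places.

x₂ = 2.80000 − (-0.15208)·(2.80000 − 2.70000) / (-0.15208 − 0.20384)
   = 2.80000 − (-0.0152080)/(-0.3559200) = 2.7572713

2.75727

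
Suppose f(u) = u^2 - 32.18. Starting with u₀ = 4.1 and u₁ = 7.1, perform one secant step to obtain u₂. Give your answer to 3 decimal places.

f(4.1) = -15.37000, f(7.1) = 18.23000
u₂ = 7.10000 − 18.23000·(7.10000 − 4.10000) / (18.23000 − (-15.37000)) = 7.10000 − (54.69000)/(33.60000) = 5.47232

5.472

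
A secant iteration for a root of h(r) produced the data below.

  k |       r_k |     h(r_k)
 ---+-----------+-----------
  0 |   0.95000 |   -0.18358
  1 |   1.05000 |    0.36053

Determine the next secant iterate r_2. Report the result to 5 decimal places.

0.98374

r_2 = 1.05000 − 0.36053·(1.05000 − 0.95000) / (0.36053 − (-0.18358))
   = 1.05000 − (0.0360530)/(0.5441100) = 0.9837395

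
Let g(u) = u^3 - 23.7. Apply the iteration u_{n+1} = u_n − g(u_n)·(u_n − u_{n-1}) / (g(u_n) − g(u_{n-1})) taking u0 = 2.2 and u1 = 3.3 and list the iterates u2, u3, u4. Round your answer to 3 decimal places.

2.768, 2.858, 2.873

g(2.2) = -13.05200, g(3.3) = 12.23700
u2 = 3.30000 − 12.23700·(3.30000 − 2.20000) / (12.23700 − (-13.05200)) = 3.30000 − (13.46070)/(25.28900) = 2.76773
g(2.76773) = -2.49839
u3 = 2.76773 − (-2.49839)·(2.76773 − 3.30000) / (-2.49839 − 12.23700) = 2.76773 − (1.32983)/(-14.73539) = 2.85797
g(2.85797) = -0.35606
u4 = 2.85797 − (-0.35606)·(2.85797 − 2.76773) / (-0.35606 − (-2.49839)) = 2.85797 − (-0.03213)/(2.14233) = 2.87297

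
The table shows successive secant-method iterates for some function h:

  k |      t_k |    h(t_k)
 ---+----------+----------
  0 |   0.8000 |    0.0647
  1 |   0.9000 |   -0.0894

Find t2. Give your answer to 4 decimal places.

0.8420

t2 = 0.9000 − (-0.0894)·(0.9000 − 0.8000) / (-0.0894 − 0.0647)
   = 0.9000 − (-0.008940)/(-0.154100) = 0.841986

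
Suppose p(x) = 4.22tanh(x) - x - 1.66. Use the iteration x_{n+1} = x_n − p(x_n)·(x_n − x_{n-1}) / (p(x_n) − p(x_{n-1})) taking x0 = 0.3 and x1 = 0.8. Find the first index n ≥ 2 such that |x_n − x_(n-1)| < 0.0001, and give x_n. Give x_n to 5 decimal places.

n = 6, x_n = 0.59684

p(0.3) = -0.7306608, p(0.8) = 0.3422352
x2 = 0.8000000 − 0.3422352·(0.5000000)/(1.0728959) = 0.6405087;  |Δ| = 0.1594913
p(0.6405087) = 0.0848286
x3 = 0.6405087 − 0.0848286·(-0.1594913)/(-0.2574065) = 0.5879481;  |Δ| = 0.0525606
p(0.5879481) = -0.0180230
x4 = 0.5879481 − (-0.0180230)·(-0.0525606)/(-0.1028516) = 0.5971585;  |Δ| = 0.0092103
p(0.5971585) = 0.0006450
x5 = 0.5971585 − 0.0006450·(0.0092103)/(0.0186680) = 0.5968403;  |Δ| = 0.0003182
p(0.5968403) = 0.0000046
x6 = 0.5968403 − 0.0000046·(-0.0003182)/(-0.0006404) = 0.5968380;  |Δ| = 0.0000023
|x6 − x5| = 0.0000023 < 0.0001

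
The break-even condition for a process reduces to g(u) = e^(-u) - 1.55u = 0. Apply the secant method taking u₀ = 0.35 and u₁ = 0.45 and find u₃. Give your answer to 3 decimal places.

g(0.35) = 0.16219, g(0.45) = -0.05987
u₂ = 0.45000 − (-0.05987)·(0.45000 − 0.35000) / (-0.05987 − 0.16219) = 0.45000 − (-0.00599)/(-0.22206) = 0.42304
g(0.42304) = -0.00066
u₃ = 0.42304 − (-0.00066)·(0.42304 − 0.45000) / (-0.00066 − (-0.05987)) = 0.42304 − (0.00002)/(0.05922) = 0.42274

0.423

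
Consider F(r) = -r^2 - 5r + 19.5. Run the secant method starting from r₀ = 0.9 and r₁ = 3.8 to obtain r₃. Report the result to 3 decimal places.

2.551

F(0.9) = 14.19000, F(3.8) = -13.94000
r₂ = 3.80000 − (-13.94000)·(3.80000 − 0.90000) / (-13.94000 − 14.19000) = 3.80000 − (-40.42600)/(-28.13000) = 2.36289
F(2.36289) = 2.10233
r₃ = 2.36289 − 2.10233·(2.36289 − 3.80000) / (2.10233 − (-13.94000)) = 2.36289 − (-3.02129)/(16.04233) = 2.55122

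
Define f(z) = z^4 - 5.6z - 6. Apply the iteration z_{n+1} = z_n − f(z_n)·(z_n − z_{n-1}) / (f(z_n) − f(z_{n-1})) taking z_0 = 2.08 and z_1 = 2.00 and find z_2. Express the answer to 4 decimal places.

f(2.08) = 1.069737, f(2.00) = -1.200000
z_2 = 2.000000 − (-1.200000)·(2.000000 − 2.080000) / (-1.200000 − 1.069737) = 2.000000 − (0.096000)/(-2.269737) = 2.042296

2.0423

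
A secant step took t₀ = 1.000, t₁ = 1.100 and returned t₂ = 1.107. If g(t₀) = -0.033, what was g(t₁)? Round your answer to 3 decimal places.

-0.002

The secant line through (1.000, -0.033) and (1.100, g(t₁)) crosses zero at t₂ = 1.107.
So (1.000, -0.033), (1.100, g(t₁)), (1.107, 0) are collinear:
g(t₁) = -0.033 · (1.100 − 1.107) / (1.000 − 1.107) = -0.033 · (-0.00700)/(-0.10700) = -0.00216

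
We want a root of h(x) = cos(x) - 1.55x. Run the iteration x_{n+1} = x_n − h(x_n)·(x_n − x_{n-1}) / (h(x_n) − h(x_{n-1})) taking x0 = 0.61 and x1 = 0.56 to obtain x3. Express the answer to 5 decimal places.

0.55001

h(0.61) = -0.1258520, h(0.56) = -0.0207449
x2 = 0.5600000 − (-0.0207449)·(0.5600000 − 0.6100000) / (-0.0207449 − (-0.1258520)) = 0.5600000 − (0.0010372)/(0.1051071) = 0.5501315
h(0.5501315) = -0.0002481
x3 = 0.5501315 − (-0.0002481)·(0.5501315 − 0.5600000) / (-0.0002481 − (-0.0207449)) = 0.5501315 − (0.0000024)/(0.0204967) = 0.5500121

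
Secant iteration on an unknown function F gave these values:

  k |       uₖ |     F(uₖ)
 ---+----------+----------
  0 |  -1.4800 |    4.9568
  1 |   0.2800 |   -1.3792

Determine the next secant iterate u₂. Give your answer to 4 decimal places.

-0.1031

u₂ = 0.2800 − (-1.3792)·(0.2800 − (-1.4800)) / (-1.3792 − 4.9568)
   = 0.2800 − (-2.427392)/(-6.336000) = -0.103111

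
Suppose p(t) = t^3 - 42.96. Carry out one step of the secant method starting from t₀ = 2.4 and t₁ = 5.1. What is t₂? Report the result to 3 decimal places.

3.062

p(2.4) = -29.13600, p(5.1) = 89.69100
t₂ = 5.10000 − 89.69100·(5.10000 − 2.40000) / (89.69100 − (-29.13600)) = 5.10000 − (242.16570)/(118.82700) = 3.06203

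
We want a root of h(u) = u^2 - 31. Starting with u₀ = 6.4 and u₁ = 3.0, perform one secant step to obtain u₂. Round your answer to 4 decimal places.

h(6.4) = 9.960000, h(3.0) = -22.000000
u₂ = 3.000000 − (-22.000000)·(3.000000 − 6.400000) / (-22.000000 − 9.960000) = 3.000000 − (74.800000)/(-31.960000) = 5.340426

5.3404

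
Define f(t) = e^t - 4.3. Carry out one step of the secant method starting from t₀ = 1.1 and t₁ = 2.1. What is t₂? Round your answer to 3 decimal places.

1.351

f(1.1) = -1.29583, f(2.1) = 3.86617
t₂ = 2.10000 − 3.86617·(2.10000 − 1.10000) / (3.86617 − (-1.29583)) = 2.10000 − (3.86617)/(5.16200) = 1.35103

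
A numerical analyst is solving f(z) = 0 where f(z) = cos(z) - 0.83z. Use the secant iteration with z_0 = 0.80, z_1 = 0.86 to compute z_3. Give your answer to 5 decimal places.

0.82104

f(0.80) = 0.0327067, f(0.86) = -0.0613625
z_2 = 0.8600000 − (-0.0613625)·(0.8600000 − 0.8000000) / (-0.0613625 − 0.0327067) = 0.8600000 − (-0.0036818)/(-0.0940692) = 0.8208613
f(0.8208613) = 0.0002764
z_3 = 0.8208613 − 0.0002764·(0.8208613 − 0.8600000) / (0.0002764 − (-0.0613625)) = 0.8208613 − (-0.0000108)/(0.0616389) = 0.8210368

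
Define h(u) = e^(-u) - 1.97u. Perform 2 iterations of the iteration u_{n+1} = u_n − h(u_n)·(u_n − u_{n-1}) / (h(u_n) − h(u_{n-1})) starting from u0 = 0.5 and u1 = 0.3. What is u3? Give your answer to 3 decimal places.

0.356

h(0.5) = -0.37847, h(0.3) = 0.14982
u2 = 0.30000 − 0.14982·(0.30000 − 0.50000) / (0.14982 − (-0.37847)) = 0.30000 − (-0.02996)/(0.52829) = 0.35672
h(0.35672) = -0.00277
u3 = 0.35672 − (-0.00277)·(0.35672 − 0.30000) / (-0.00277 − 0.14982) = 0.35672 − (-0.00016)/(-0.15258) = 0.35569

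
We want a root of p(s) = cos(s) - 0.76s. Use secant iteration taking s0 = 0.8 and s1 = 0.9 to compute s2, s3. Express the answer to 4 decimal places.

p(0.8) = 0.088707, p(0.9) = -0.062390
s2 = 0.900000 − (-0.062390)·(0.900000 − 0.800000) / (-0.062390 − 0.088707) = 0.900000 − (-0.006239)/(-0.151097) = 0.858709
p(0.858709) = 0.000797
s3 = 0.858709 − 0.000797·(0.858709 − 0.900000) / (0.000797 − (-0.062390)) = 0.858709 − (-0.000033)/(0.063187) = 0.859229

0.8587, 0.8592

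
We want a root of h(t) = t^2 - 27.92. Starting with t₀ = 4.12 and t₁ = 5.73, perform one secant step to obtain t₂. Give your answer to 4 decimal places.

h(4.12) = -10.945600, h(5.73) = 4.912900
t₂ = 5.730000 − 4.912900·(5.730000 − 4.120000) / (4.912900 − (-10.945600)) = 5.730000 − (7.909769)/(15.858500) = 5.231228

5.2312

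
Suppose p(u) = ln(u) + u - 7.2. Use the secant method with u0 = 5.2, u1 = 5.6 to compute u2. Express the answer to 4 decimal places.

p(5.2) = -0.351341, p(5.6) = 0.122767
u2 = 5.600000 − 0.122767·(5.600000 − 5.200000) / (0.122767 − (-0.351341)) = 5.600000 − (0.049107)/(0.474108) = 5.496423

5.4964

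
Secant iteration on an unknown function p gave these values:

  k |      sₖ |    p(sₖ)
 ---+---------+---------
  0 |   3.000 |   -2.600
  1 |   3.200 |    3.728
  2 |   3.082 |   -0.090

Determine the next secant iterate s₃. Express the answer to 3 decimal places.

s₃ = 3.082 − (-0.090)·(3.082 − 3.200) / (-0.090 − 3.728)
   = 3.082 − (0.01062)/(-3.81800) = 3.08478

3.085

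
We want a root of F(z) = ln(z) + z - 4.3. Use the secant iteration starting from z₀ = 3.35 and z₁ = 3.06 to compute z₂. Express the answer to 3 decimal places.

3.153

F(3.35) = 0.25896, F(3.06) = -0.12159
z₂ = 3.06000 − (-0.12159)·(3.06000 − 3.35000) / (-0.12159 − 0.25896) = 3.06000 − (0.03526)/(-0.38055) = 3.15266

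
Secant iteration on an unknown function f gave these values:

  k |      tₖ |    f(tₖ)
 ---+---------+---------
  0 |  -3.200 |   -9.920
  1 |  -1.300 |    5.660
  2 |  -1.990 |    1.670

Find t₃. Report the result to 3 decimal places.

t₃ = -1.990 − 1.670·(-1.990 − (-1.300)) / (1.670 − 5.660)
   = -1.990 − (-1.15230)/(-3.99000) = -2.27880

-2.279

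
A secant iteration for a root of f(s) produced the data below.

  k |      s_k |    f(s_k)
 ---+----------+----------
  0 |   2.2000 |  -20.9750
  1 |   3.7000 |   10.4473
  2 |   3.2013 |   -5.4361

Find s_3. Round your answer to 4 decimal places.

s_3 = 3.2013 − (-5.4361)·(3.2013 − 3.7000) / (-5.4361 − 10.4473)
   = 3.2013 − (2.710983)/(-15.883400) = 3.371980

3.3720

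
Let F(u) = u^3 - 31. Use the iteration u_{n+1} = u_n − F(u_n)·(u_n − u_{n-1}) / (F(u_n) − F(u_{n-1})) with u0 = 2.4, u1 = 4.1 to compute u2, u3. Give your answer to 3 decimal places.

2.930, 3.086

F(2.4) = -17.17600, F(4.1) = 37.92100
u2 = 4.10000 − 37.92100·(4.10000 − 2.40000) / (37.92100 − (-17.17600)) = 4.10000 − (64.46570)/(55.09700) = 2.92996
F(2.92996) = -5.84728
u3 = 2.92996 − (-5.84728)·(2.92996 − 4.10000) / (-5.84728 − 37.92100) = 2.92996 − (6.84155)/(-43.76828) = 3.08627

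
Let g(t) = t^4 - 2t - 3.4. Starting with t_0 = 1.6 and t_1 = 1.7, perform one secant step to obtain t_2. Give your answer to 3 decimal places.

g(1.6) = -0.04640, g(1.7) = 1.55210
t_2 = 1.70000 − 1.55210·(1.70000 − 1.60000) / (1.55210 − (-0.04640)) = 1.70000 − (0.15521)/(1.59850) = 1.60290

1.603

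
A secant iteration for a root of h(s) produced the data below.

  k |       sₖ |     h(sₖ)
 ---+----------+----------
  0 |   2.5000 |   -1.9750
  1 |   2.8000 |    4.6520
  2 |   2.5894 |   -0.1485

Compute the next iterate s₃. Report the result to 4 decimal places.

2.5959

s₃ = 2.5894 − (-0.1485)·(2.5894 − 2.8000) / (-0.1485 − 4.6520)
   = 2.5894 − (0.031274)/(-4.800500) = 2.595915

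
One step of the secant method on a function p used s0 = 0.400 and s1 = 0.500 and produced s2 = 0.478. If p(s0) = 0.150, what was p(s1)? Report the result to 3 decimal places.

The secant line through (0.400, 0.150) and (0.500, p(s1)) crosses zero at s2 = 0.478.
So (0.400, 0.150), (0.500, p(s1)), (0.478, 0) are collinear:
p(s1) = 0.150 · (0.500 − 0.478) / (0.400 − 0.478) = 0.150 · (0.02200)/(-0.07800) = -0.04231

-0.042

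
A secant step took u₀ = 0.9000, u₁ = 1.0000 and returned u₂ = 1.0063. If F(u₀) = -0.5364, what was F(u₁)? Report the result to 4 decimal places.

-0.0318

The secant line through (0.9000, -0.5364) and (1.0000, F(u₁)) crosses zero at u₂ = 1.0063.
So (0.9000, -0.5364), (1.0000, F(u₁)), (1.0063, 0) are collinear:
F(u₁) = -0.5364 · (1.0000 − 1.0063) / (0.9000 − 1.0063) = -0.5364 · (-0.006300)/(-0.106300) = -0.031790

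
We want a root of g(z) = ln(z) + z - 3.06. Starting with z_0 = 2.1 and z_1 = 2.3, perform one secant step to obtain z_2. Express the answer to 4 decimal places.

2.2499

g(2.1) = -0.218063, g(2.3) = 0.072909
z_2 = 2.300000 − 0.072909·(2.300000 − 2.100000) / (0.072909 − (-0.218063)) = 2.300000 − (0.014582)/(0.290972) = 2.249886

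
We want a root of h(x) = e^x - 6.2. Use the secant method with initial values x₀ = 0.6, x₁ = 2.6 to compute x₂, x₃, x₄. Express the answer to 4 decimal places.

1.3521, 1.6556, 1.8690

h(0.6) = -4.377881, h(2.6) = 7.263738
x₂ = 2.600000 − 7.263738·(2.600000 − 0.600000) / (7.263738 − (-4.377881)) = 2.600000 − (14.527476)/(11.641619) = 1.352109
h(1.352109) = -2.334432
x₃ = 1.352109 − (-2.334432)·(1.352109 − 2.600000) / (-2.334432 − 7.263738) = 1.352109 − (2.913117)/(-9.598170) = 1.655616
h(1.655616) = -0.963694
x₄ = 1.655616 − (-0.963694)·(1.655616 − 1.352109) / (-0.963694 − (-2.334432)) = 1.655616 − (-0.292489)/(1.370738) = 1.868997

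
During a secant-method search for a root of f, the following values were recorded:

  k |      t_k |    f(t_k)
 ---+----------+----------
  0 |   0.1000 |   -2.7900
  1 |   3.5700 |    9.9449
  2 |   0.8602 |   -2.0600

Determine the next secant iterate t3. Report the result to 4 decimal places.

t3 = 0.8602 − (-2.0600)·(0.8602 − 3.5700) / (-2.0600 − 9.9449)
   = 0.8602 − (5.582188)/(-12.004900) = 1.325192

1.3252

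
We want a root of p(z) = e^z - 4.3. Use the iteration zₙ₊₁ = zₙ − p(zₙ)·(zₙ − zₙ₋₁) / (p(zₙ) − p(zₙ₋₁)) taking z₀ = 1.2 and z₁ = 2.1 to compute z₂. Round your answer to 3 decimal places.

1.382

p(1.2) = -0.97988, p(2.1) = 3.86617
z₂ = 2.10000 − 3.86617·(2.10000 − 1.20000) / (3.86617 − (-0.97988)) = 2.10000 − (3.47955)/(4.84605) = 1.38198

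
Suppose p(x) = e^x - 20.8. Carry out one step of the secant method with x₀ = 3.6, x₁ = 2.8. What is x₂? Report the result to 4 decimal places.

2.9729

p(3.6) = 15.798234, p(2.8) = -4.355353
x₂ = 2.800000 − (-4.355353)·(2.800000 − 3.600000) / (-4.355353 − 15.798234) = 2.800000 − (3.484283)/(-20.153588) = 2.972886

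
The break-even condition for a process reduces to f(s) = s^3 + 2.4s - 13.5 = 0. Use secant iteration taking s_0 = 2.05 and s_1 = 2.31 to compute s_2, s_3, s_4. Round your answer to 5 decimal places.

f(2.05) = 0.0351250, f(2.31) = 4.3703910
s_2 = 2.3100000 − 4.3703910·(2.3100000 − 2.0500000) / (4.3703910 − 0.0351250) = 2.3100000 − (1.1363017)/(4.3352660) = 2.0478934
f(2.0478934) = 0.0035381
s_3 = 2.0478934 − 0.0035381·(2.0478934 − 2.3100000) / (0.0035381 − 4.3703910) = 2.0478934 − (-0.0009274)/(-4.3668529) = 2.0476811
f(2.0476811) = 0.0003568
s_4 = 2.0476811 − 0.0003568·(2.0476811 − 2.0478934) / (0.0003568 − 0.0035381) = 2.0476811 − (-0.0000001)/(-0.0031812) = 2.0476573

2.04789, 2.04768, 2.04766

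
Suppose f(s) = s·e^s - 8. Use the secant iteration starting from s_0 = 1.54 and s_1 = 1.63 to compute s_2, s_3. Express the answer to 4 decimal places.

f(1.54) = -0.816531, f(1.63) = 0.319316
s_2 = 1.630000 − 0.319316·(1.630000 − 1.540000) / (0.319316 − (-0.816531)) = 1.630000 − (0.028738)/(1.135847) = 1.604699
f(1.604699) = -0.014442
s_3 = 1.604699 − (-0.014442)·(1.604699 − 1.630000) / (-0.014442 − 0.319316) = 1.604699 − (0.000365)/(-0.333758) = 1.605793

1.6047, 1.6058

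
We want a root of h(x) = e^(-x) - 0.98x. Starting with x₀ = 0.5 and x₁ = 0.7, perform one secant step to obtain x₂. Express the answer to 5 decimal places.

0.57618

h(0.5) = 0.1165307, h(0.7) = -0.1894147
x₂ = 0.7000000 − (-0.1894147)·(0.7000000 − 0.5000000) / (-0.1894147 − 0.1165307) = 0.7000000 − (-0.0378829)/(-0.3059454) = 0.5761774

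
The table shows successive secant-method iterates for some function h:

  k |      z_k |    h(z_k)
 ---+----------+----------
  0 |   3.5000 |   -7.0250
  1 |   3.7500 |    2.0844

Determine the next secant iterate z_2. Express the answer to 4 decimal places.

3.6928

z_2 = 3.7500 − 2.0844·(3.7500 − 3.5000) / (2.0844 − (-7.0250))
   = 3.7500 − (0.521100)/(9.109400) = 3.692795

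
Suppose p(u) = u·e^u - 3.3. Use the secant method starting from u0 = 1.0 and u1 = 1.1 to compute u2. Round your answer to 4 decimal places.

1.0992

p(1.0) = -0.581718, p(1.1) = 0.004583
u2 = 1.100000 − 0.004583·(1.100000 − 1.000000) / (0.004583 − (-0.581718)) = 1.100000 − (0.000458)/(0.586301) = 1.099218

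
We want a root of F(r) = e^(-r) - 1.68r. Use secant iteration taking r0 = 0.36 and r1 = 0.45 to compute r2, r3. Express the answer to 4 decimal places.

F(0.36) = 0.092876, F(0.45) = -0.118372
r2 = 0.450000 − (-0.118372)·(0.450000 − 0.360000) / (-0.118372 − 0.092876) = 0.450000 − (-0.010653)/(-0.211248) = 0.399569
F(0.399569) = -0.000667
r3 = 0.399569 − (-0.000667)·(0.399569 − 0.450000) / (-0.000667 − (-0.118372)) = 0.399569 − (0.000034)/(0.117705) = 0.399283

0.3996, 0.3993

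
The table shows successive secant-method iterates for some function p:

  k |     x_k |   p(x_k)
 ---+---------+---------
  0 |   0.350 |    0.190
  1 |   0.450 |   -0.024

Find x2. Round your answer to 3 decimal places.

x2 = 0.450 − (-0.024)·(0.450 − 0.350) / (-0.024 − 0.190)
   = 0.450 − (-0.00240)/(-0.21400) = 0.43879

0.439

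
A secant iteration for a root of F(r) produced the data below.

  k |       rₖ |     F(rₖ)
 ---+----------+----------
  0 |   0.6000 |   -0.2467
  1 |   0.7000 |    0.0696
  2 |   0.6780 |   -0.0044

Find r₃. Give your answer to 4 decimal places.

0.6793

r₃ = 0.6780 − (-0.0044)·(0.6780 − 0.7000) / (-0.0044 − 0.0696)
   = 0.6780 − (0.000097)/(-0.074000) = 0.679308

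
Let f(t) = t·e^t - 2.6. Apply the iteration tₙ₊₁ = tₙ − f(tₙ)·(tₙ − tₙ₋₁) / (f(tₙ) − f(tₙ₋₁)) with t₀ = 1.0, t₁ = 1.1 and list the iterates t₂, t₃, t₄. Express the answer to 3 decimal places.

f(1.0) = 0.11828, f(1.1) = 0.70458
t₂ = 1.10000 − 0.70458·(1.10000 − 1.00000) / (0.70458 − 0.11828) = 1.10000 − (0.07046)/(0.58630) = 0.97983
f(0.97983) = 0.01025
t₃ = 0.97983 − 0.01025·(0.97983 − 1.10000) / (0.01025 − 0.70458) = 0.97983 − (-0.00123)/(-0.69433) = 0.97805
f(0.97805) = 0.00091
t₄ = 0.97805 − 0.00091·(0.97805 − 0.97983) / (0.00091 − 0.01025) = 0.97805 − (0.00000)/(-0.00934) = 0.97788

0.980, 0.978, 0.978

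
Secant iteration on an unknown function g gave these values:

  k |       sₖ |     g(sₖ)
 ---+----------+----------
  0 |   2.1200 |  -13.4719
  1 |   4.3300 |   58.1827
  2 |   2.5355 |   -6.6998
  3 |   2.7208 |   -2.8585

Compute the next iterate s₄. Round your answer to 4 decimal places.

2.8587

s₄ = 2.7208 − (-2.8585)·(2.7208 − 2.5355) / (-2.8585 − (-6.6998))
   = 2.7208 − (-0.529680)/(3.841300) = 2.858691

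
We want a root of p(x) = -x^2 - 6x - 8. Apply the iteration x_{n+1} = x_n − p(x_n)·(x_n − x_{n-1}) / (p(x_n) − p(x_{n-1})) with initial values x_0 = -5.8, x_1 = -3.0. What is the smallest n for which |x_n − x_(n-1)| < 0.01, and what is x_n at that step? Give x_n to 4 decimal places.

n = 8, x_n = -3.9999

p(-5.8) = -6.840000, p(-3.0) = 1.000000
x_2 = -3.000000 − 1.000000·(2.800000)/(7.840000) = -3.357143;  |Δ| = 0.357143
p(-3.357143) = 0.872449
x_3 = -3.357143 − 0.872449·(-0.357143)/(-0.127551) = -5.800000;  |Δ| = 2.442857
p(-5.800000) = -6.840000
x_4 = -5.800000 − (-6.840000)·(-2.442857)/(-7.712449) = -3.633484;  |Δ| = 2.166516
p(-3.633484) = 0.598698
x_5 = -3.633484 − 0.598698·(2.166516)/(7.438698) = -3.807855;  |Δ| = 0.174370
p(-3.807855) = 0.347371
x_6 = -3.807855 − 0.347371·(-0.174370)/(-0.251327) = -4.048860;  |Δ| = 0.241006
p(-4.048860) = -0.100108
x_7 = -4.048860 − (-0.100108)·(-0.241006)/(-0.447479) = -3.994944;  |Δ| = 0.053917
p(-3.994944) = 0.010087
x_8 = -3.994944 − 0.010087·(0.053917)/(0.110195) = -3.999879;  |Δ| = 0.004936
|x_8 − x_7| = 0.004936 < 0.01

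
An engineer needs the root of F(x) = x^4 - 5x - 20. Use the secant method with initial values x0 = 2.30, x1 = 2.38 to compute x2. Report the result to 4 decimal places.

2.3760

F(2.30) = -3.515900, F(2.38) = 0.185427
x2 = 2.380000 − 0.185427·(2.380000 − 2.300000) / (0.185427 − (-3.515900)) = 2.380000 − (0.014834)/(3.701327) = 2.375992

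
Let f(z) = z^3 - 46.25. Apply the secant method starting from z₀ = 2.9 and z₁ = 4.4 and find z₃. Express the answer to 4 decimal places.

3.5595

f(2.9) = -21.861000, f(4.4) = 38.934000
z₂ = 4.400000 − 38.934000·(4.400000 − 2.900000) / (38.934000 − (-21.861000)) = 4.400000 − (58.401000)/(60.795000) = 3.439378
f(3.439378) = -5.564485
z₃ = 3.439378 − (-5.564485)·(3.439378 − 4.400000) / (-5.564485 − 38.934000) = 3.439378 − (5.345365)/(-44.498485) = 3.559503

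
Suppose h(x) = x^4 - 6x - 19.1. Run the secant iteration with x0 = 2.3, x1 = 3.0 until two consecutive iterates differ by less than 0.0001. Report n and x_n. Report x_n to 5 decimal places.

h(2.3) = -4.9159000, h(3.0) = 43.9000000
x2 = 3.0000000 − 43.9000000·(0.7000000)/(48.8159000) = 2.3704920;  |Δ| = 0.6295080
h(2.3704920) = -1.7471805
x3 = 2.3704920 − (-1.7471805)·(-0.6295080)/(-45.6471805) = 2.3945869;  |Δ| = 0.0240949
h(2.3945869) = -0.5882336
x4 = 2.3945869 − (-0.5882336)·(0.0240949)/(1.1589469) = 2.4068165;  |Δ| = 0.0122296
h(2.4068165) = 0.0152332
x5 = 2.4068165 − 0.0152332·(0.0122296)/(0.6034668) = 2.4065078;  |Δ| = 0.0003087
h(2.4065078) = -0.0001275
x6 = 2.4065078 − (-0.0001275)·(-0.0003087)/(-0.0153607) = 2.4065103;  |Δ| = 0.0000026
|x6 − x5| = 0.0000026 < 0.0001

n = 6, x_n = 2.40651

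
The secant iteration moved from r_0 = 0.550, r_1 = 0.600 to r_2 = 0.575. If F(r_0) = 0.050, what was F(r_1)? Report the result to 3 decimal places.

-0.050

The secant line through (0.550, 0.050) and (0.600, F(r_1)) crosses zero at r_2 = 0.575.
So (0.550, 0.050), (0.600, F(r_1)), (0.575, 0) are collinear:
F(r_1) = 0.050 · (0.600 − 0.575) / (0.550 − 0.575) = 0.050 · (0.02500)/(-0.02500) = -0.05000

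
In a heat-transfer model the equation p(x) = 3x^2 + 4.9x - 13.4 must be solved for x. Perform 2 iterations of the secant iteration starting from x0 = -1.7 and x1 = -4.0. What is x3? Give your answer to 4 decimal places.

-3.0267

p(-1.7) = -13.060000, p(-4.0) = 15.000000
x2 = -4.000000 − 15.000000·(-4.000000 − (-1.700000)) / (15.000000 − (-13.060000)) = -4.000000 − (-34.500000)/(28.060000) = -2.770492
p(-2.770492) = -3.948535
x3 = -2.770492 − (-3.948535)·(-2.770492 − (-4.000000)) / (-3.948535 − 15.000000) = -2.770492 − (-4.854757)/(-18.948535) = -3.026699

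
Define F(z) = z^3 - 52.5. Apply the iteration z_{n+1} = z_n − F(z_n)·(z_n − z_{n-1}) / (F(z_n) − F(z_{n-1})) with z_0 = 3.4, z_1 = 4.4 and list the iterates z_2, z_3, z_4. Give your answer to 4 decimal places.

F(3.4) = -13.196000, F(4.4) = 32.684000
z_2 = 4.400000 − 32.684000·(4.400000 − 3.400000) / (32.684000 − (-13.196000)) = 4.400000 − (32.684000)/(45.880000) = 3.687620
F(3.687620) = -2.353752
z_3 = 3.687620 − (-2.353752)·(3.687620 − 4.400000) / (-2.353752 − 32.684000) = 3.687620 − (1.676766)/(-35.037752) = 3.735476
F(3.735476) = -0.375992
z_4 = 3.735476 − (-0.375992)·(3.735476 − 3.687620) / (-0.375992 − (-2.353752)) = 3.735476 − (-0.017993)/(1.977761) = 3.744574

3.6876, 3.7355, 3.7446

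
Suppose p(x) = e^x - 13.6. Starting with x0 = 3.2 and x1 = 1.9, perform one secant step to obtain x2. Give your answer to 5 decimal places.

p(3.2) = 10.9325302, p(1.9) = -6.9141056
x2 = 1.9000000 − (-6.9141056)·(1.9000000 − 3.2000000) / (-6.9141056 − 10.9325302) = 1.9000000 − (8.9883372)/(-17.8466358) = 2.4036432

2.40364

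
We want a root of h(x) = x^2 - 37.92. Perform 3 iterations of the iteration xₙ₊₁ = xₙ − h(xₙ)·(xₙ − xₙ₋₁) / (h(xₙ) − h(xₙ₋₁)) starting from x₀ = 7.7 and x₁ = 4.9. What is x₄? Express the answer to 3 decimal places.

6.158

h(7.7) = 21.37000, h(4.9) = -13.91000
x₂ = 4.90000 − (-13.91000)·(4.90000 − 7.70000) / (-13.91000 − 21.37000) = 4.90000 − (38.94800)/(-35.28000) = 6.00397
h(6.00397) = -1.87237
x₃ = 6.00397 − (-1.87237)·(6.00397 − 4.90000) / (-1.87237 − (-13.91000)) = 6.00397 − (-2.06703)/(12.03763) = 6.17568
h(6.17568) = 0.21905
x₄ = 6.17568 − 0.21905·(6.17568 − 6.00397) / (0.21905 − (-1.87237)) = 6.17568 − (0.03761)/(2.09142) = 6.15770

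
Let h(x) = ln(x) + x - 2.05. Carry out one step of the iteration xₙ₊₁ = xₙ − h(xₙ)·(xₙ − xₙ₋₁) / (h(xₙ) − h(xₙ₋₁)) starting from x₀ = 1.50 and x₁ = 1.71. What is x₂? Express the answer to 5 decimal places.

h(1.50) = -0.1445349, h(1.71) = 0.1964934
x₂ = 1.7100000 − 0.1964934·(1.7100000 − 1.5000000) / (0.1964934 − (-0.1445349)) = 1.7100000 − (0.0412636)/(0.3410283) = 1.5890024

1.58900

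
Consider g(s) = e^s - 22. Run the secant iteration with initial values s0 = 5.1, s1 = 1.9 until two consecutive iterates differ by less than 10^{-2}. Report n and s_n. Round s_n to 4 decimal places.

g(5.1) = 142.021907, g(1.9) = -15.314106
s2 = 1.900000 − (-15.314106)·(-3.200000)/(-157.336013) = 2.211468;  |Δ| = 0.311468
g(2.211468) = -12.870892
s3 = 2.211468 − (-12.870892)·(0.311468)/(2.443214) = 3.852287;  |Δ| = 1.640819
g(3.852287) = 25.100650
s4 = 3.852287 − 25.100650·(1.640819)/(37.971542) = 2.767642;  |Δ| = 1.084644
g(2.767642) = -6.078945
s5 = 2.767642 − (-6.078945)·(-1.084644)/(-31.179595) = 2.979111;  |Δ| = 0.211468
g(2.979111) = -2.329685
s6 = 2.979111 − (-2.329685)·(0.211468)/(3.749260) = 3.110511;  |Δ| = 0.131400
g(3.110511) = 0.432506
s7 = 3.110511 − 0.432506·(0.131400)/(2.762190) = 3.089936;  |Δ| = 0.020575
g(3.089936) = -0.024322
s8 = 3.089936 − (-0.024322)·(-0.020575)/(-0.456828) = 3.091032;  |Δ| = 0.001095
|s8 − s7| = 0.001095 < 10^{-2}

n = 8, s_n = 3.0910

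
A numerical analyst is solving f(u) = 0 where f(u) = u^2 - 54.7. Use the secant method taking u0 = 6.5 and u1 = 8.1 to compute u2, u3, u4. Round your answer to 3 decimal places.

f(6.5) = -12.45000, f(8.1) = 10.91000
u2 = 8.10000 − 10.91000·(8.10000 − 6.50000) / (10.91000 − (-12.45000)) = 8.10000 − (17.45600)/(23.36000) = 7.35274
f(7.35274) = -0.63722
u3 = 7.35274 − (-0.63722)·(7.35274 − 8.10000) / (-0.63722 − 10.91000) = 7.35274 − (0.47617)/(-11.54722) = 7.39398
f(7.39398) = -0.02911
u4 = 7.39398 − (-0.02911)·(7.39398 − 7.35274) / (-0.02911 − (-0.63722)) = 7.39398 − (-0.00120)/(0.60810) = 7.39595

7.353, 7.394, 7.396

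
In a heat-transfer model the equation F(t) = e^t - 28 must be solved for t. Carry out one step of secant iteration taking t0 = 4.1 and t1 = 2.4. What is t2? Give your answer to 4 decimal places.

F(4.1) = 32.340288, F(2.4) = -16.976824
t2 = 2.400000 − (-16.976824)·(2.400000 − 4.100000) / (-16.976824 − 32.340288) = 2.400000 − (28.860600)/(-49.317111) = 2.985205

2.9852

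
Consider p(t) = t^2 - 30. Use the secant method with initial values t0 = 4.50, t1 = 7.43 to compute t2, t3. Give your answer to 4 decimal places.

p(4.50) = -9.750000, p(7.43) = 25.204900
t2 = 7.430000 − 25.204900·(7.430000 − 4.500000) / (25.204900 − (-9.750000)) = 7.430000 − (73.850357)/(34.954900) = 5.317267
p(5.317267) = -1.726667
t3 = 5.317267 − (-1.726667)·(5.317267 − 7.430000) / (-1.726667 − 25.204900) = 5.317267 − (3.647987)/(-26.931567) = 5.452721

5.3173, 5.4527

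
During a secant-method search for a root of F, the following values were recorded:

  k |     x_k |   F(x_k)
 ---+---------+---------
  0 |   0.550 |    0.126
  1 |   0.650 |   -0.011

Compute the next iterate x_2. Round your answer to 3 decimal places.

0.642

x_2 = 0.650 − (-0.011)·(0.650 − 0.550) / (-0.011 − 0.126)
   = 0.650 − (-0.00110)/(-0.13700) = 0.64197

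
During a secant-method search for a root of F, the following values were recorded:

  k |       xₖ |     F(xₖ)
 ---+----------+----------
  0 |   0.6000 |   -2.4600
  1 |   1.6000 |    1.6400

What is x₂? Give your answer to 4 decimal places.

1.2000

x₂ = 1.6000 − 1.6400·(1.6000 − 0.6000) / (1.6400 − (-2.4600))
   = 1.6000 − (1.640000)/(4.100000) = 1.200000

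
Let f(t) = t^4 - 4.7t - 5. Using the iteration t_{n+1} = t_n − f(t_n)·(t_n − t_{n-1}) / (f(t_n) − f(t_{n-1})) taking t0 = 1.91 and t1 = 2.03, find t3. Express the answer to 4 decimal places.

f(1.91) = -0.668366, f(2.03) = 2.440817
t2 = 2.030000 − 2.440817·(2.030000 − 1.910000) / (2.440817 − (-0.668366)) = 2.030000 − (0.292898)/(3.109183) = 1.935796
f(1.935796) = -0.055942
t3 = 1.935796 − (-0.055942)·(1.935796 − 2.030000) / (-0.055942 − 2.440817) = 1.935796 − (0.005270)/(-2.496759) = 1.937907

1.9379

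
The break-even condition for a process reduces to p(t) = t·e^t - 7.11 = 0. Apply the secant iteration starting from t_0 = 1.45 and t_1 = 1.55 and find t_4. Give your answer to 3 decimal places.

p(1.45) = -0.92848, p(1.55) = 0.19278
t_2 = 1.55000 − 0.19278·(1.55000 − 1.45000) / (0.19278 − (-0.92848)) = 1.55000 − (0.01928)/(1.12126) = 1.53281
p(1.53281) = -0.01133
t_3 = 1.53281 − (-0.01133)·(1.53281 − 1.55000) / (-0.01133 − 0.19278) = 1.53281 − (0.00019)/(-0.20411) = 1.53376
p(1.53376) = -0.00013
t_4 = 1.53376 − (-0.00013)·(1.53376 − 1.53281) / (-0.00013 − (-0.01133)) = 1.53376 − (0.00000)/(0.01120) = 1.53377

1.534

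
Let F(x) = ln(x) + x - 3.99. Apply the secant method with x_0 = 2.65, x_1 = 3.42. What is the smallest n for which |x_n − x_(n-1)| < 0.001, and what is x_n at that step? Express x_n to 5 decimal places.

F(2.65) = -0.3654404, F(3.42) = 0.6596406
x_2 = 3.4200000 − 0.6596406·(0.7700000)/(1.0250809) = 2.9245043;  |Δ| = 0.4954957
F(2.9245043) = 0.0076292
x_3 = 2.9245043 − 0.0076292·(-0.4954957)/(-0.6520113) = 2.9187064;  |Δ| = 0.0057978
F(2.9187064) = -0.0001531
x_4 = 2.9187064 − (-0.0001531)·(-0.0057978)/(-0.0077823) = 2.9188205;  |Δ| = 0.0001140
|x_4 − x_3| = 0.0001140 < 0.001

n = 4, x_n = 2.91882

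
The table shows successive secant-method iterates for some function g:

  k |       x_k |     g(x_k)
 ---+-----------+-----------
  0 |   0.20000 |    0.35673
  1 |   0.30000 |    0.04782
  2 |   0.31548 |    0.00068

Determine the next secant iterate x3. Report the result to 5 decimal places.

x3 = 0.31548 − 0.00068·(0.31548 − 0.30000) / (0.00068 − 0.04782)
   = 0.31548 − (0.0000105)/(-0.0471400) = 0.3157033

0.31570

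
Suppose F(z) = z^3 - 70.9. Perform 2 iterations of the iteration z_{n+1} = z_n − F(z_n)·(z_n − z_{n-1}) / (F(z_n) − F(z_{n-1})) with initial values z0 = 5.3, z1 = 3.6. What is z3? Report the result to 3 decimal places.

4.159

F(5.3) = 77.97700, F(3.6) = -24.24400
z2 = 3.60000 − (-24.24400)·(3.60000 − 5.30000) / (-24.24400 − 77.97700) = 3.60000 − (41.21480)/(-102.22100) = 4.00319
F(4.00319) = -6.74661
z3 = 4.00319 − (-6.74661)·(4.00319 − 3.60000) / (-6.74661 − (-24.24400)) = 4.00319 − (-2.72019)/(17.49739) = 4.15866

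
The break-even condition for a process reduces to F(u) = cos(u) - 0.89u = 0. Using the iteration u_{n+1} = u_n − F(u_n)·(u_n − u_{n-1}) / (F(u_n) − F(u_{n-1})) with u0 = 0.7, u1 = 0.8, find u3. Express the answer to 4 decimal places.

F(0.7) = 0.141842, F(0.8) = -0.015293
u2 = 0.800000 − (-0.015293)·(0.800000 − 0.700000) / (-0.015293 − 0.141842) = 0.800000 − (-0.001529)/(-0.157135) = 0.790267
F(0.790267) = 0.000317
u3 = 0.790267 − 0.000317·(0.790267 − 0.800000) / (0.000317 − (-0.015293)) = 0.790267 − (-0.000003)/(0.015611) = 0.790465

0.7905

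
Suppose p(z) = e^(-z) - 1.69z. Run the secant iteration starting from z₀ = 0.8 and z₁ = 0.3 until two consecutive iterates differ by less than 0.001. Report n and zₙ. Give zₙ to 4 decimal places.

n = 4, zₙ = 0.3976

p(0.8) = -0.902671, p(0.3) = 0.233818
z₂ = 0.300000 − 0.233818·(-0.500000)/(1.136489) = 0.402869;  |Δ| = 0.102869
p(0.402869) = -0.012448
z₃ = 0.402869 − (-0.012448)·(0.102869)/(-0.246266) = 0.397669;  |Δ| = 0.005200
p(0.397669) = -0.000176
z₄ = 0.397669 − (-0.000176)·(-0.005200)/(0.012272) = 0.397594;  |Δ| = 0.000075
|z₄ − z₃| = 0.000075 < 0.001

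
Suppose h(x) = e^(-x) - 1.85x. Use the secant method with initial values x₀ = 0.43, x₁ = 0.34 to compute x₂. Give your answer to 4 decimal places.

0.3727

h(0.43) = -0.144991, h(0.34) = 0.082770
x₂ = 0.340000 − 0.082770·(0.340000 − 0.430000) / (0.082770 − (-0.144991)) = 0.340000 − (-0.007449)/(0.227761) = 0.372707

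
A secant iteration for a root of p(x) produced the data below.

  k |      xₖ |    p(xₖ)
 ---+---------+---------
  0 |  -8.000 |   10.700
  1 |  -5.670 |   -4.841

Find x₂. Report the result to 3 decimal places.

-6.396

x₂ = -5.670 − (-4.841)·(-5.670 − (-8.000)) / (-4.841 − 10.700)
   = -5.670 − (-11.27953)/(-15.54100) = -6.39579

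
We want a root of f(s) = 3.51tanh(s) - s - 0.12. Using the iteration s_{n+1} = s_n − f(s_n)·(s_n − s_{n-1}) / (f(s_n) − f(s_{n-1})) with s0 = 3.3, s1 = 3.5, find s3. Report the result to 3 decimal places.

3.382

f(3.3) = 0.08046, f(3.5) = -0.11640
s2 = 3.50000 − (-0.11640)·(3.50000 − 3.30000) / (-0.11640 − 0.08046) = 3.50000 − (-0.02328)/(-0.19686) = 3.38175
f(3.38175) = 0.00015
s3 = 3.38175 − 0.00015·(3.38175 − 3.50000) / (0.00015 − (-0.11640)) = 3.38175 − (-0.00002)/(0.11655) = 3.38190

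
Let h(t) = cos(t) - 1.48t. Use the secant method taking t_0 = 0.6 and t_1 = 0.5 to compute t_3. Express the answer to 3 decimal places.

0.569

h(0.6) = -0.06266, h(0.5) = 0.13758
t_2 = 0.50000 − 0.13758·(0.50000 − 0.60000) / (0.13758 − (-0.06266)) = 0.50000 − (-0.01376)/(0.20025) = 0.56871
h(0.56871) = 0.00091
t_3 = 0.56871 − 0.00091·(0.56871 − 0.50000) / (0.00091 − 0.13758) = 0.56871 − (0.00006)/(-0.13667) = 0.56917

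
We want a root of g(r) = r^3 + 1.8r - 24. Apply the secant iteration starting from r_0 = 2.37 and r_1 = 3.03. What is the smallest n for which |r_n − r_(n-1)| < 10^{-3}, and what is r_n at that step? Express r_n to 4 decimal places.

n = 5, r_n = 2.6769

g(2.37) = -6.421947, g(3.03) = 9.272127
r_2 = 3.030000 − 9.272127·(0.660000)/(15.694074) = 2.640069;  |Δ| = 0.389931
g(2.640069) = -0.846686
r_3 = 2.640069 − (-0.846686)·(-0.389931)/(-10.118813) = 2.672696;  |Δ| = 0.032627
g(2.672696) = -0.097259
r_4 = 2.672696 − (-0.097259)·(0.032627)/(0.749427) = 2.676931;  |Δ| = 0.004234
g(2.676931) = 0.001247
r_5 = 2.676931 − 0.001247·(0.004234)/(0.098506) = 2.676877;  |Δ| = 0.000054
|r_5 − r_4| = 0.000054 < 10^{-3}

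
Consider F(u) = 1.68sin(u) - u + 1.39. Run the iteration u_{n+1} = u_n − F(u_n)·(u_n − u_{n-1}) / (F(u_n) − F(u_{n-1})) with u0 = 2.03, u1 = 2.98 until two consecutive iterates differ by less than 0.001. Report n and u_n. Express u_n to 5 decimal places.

n = 5, u_n = 2.45498

F(2.03) = 0.8659616, F(2.98) = -1.3197043
u2 = 2.9800000 − (-1.3197043)·(0.9500000)/(-2.1856659) = 2.4063904;  |Δ| = 0.5736096
F(2.4063904) = 0.1104482
u3 = 2.4063904 − 0.1104482·(-0.5736096)/(1.4301524) = 2.4506892;  |Δ| = 0.0442989
F(2.4506892) = 0.0098634
u4 = 2.4506892 − 0.0098634·(0.0442989)/(-0.1005848) = 2.4550332;  |Δ| = 0.0043440
F(2.4550332) = -0.0001149
u5 = 2.4550332 − (-0.0001149)·(0.0043440)/(-0.0099783) = 2.4549832;  |Δ| = 0.0000500
|u5 − u4| = 0.0000500 < 0.001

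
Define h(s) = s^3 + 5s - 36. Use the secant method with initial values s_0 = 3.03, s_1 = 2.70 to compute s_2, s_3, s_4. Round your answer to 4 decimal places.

2.7950, 2.8019, 2.8017

h(3.03) = 6.968127, h(2.70) = -2.817000
s_2 = 2.700000 − (-2.817000)·(2.700000 − 3.030000) / (-2.817000 − 6.968127) = 2.700000 − (0.929610)/(-9.785127) = 2.795002
h(2.795002) = -0.190323
s_3 = 2.795002 − (-0.190323)·(2.795002 − 2.700000) / (-0.190323 − (-2.817000)) = 2.795002 − (-0.018081)/(2.626677) = 2.801886
h(2.801886) = 0.005819
s_4 = 2.801886 − 0.005819·(2.801886 − 2.795002) / (0.005819 − (-0.190323)) = 2.801886 − (0.000040)/(0.196142) = 2.801682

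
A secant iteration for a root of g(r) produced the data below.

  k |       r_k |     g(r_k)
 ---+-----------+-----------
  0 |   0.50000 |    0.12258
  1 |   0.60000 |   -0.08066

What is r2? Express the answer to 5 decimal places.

r2 = 0.60000 − (-0.08066)·(0.60000 − 0.50000) / (-0.08066 − 0.12258)
   = 0.60000 − (-0.0080660)/(-0.2032400) = 0.5603129

0.56031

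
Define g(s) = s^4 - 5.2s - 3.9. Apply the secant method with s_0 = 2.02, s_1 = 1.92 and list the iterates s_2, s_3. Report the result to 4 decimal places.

g(2.02) = 2.245664, g(1.92) = -0.294455
s_2 = 1.920000 − (-0.294455)·(1.920000 − 2.020000) / (-0.294455 − 2.245664) = 1.920000 − (0.029446)/(-2.540119) = 1.931592
g(1.931592) = -0.023558
s_3 = 1.931592 − (-0.023558)·(1.931592 − 1.920000) / (-0.023558 − (-0.294455)) = 1.931592 − (-0.000273)/(0.270897) = 1.932600

1.9316, 1.9326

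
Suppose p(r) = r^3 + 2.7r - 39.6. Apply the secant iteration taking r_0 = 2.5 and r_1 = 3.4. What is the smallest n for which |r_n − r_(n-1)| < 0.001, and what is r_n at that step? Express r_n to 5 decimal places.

n = 5, r_n = 3.14504

p(2.5) = -17.2250000, p(3.4) = 8.8840000
r_2 = 3.4000000 − 8.8840000·(0.9000000)/(26.1090000) = 3.0937608;  |Δ| = 0.3062392
p(3.0937608) = -1.6353611
r_3 = 3.0937608 − (-1.6353611)·(-0.3062392)/(-10.5193611) = 3.1413693;  |Δ| = 0.0476086
p(3.1413693) = -0.1186377
r_4 = 3.1413693 − (-0.1186377)·(0.0476086)/(1.5167234) = 3.1450933;  |Δ| = 0.0037239
p(3.1450933) = 0.0017931
r_5 = 3.1450933 − 0.0017931·(0.0037239)/(0.1204308) = 3.1450378;  |Δ| = 0.0000554
|r_5 − r_4| = 0.0000554 < 0.001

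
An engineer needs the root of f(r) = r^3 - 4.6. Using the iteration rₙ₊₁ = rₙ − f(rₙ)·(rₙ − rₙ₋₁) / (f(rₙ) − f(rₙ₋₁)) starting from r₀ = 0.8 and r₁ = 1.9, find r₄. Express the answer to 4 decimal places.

f(0.8) = -4.088000, f(1.9) = 2.259000
r₂ = 1.900000 − 2.259000·(1.900000 − 0.800000) / (2.259000 − (-4.088000)) = 1.900000 − (2.484900)/(6.347000) = 1.508492
f(1.508492) = -1.167353
r₃ = 1.508492 − (-1.167353)·(1.508492 − 1.900000) / (-1.167353 − 2.259000) = 1.508492 − (0.457028)/(-3.426353) = 1.641878
f(1.641878) = -0.173883
r₄ = 1.641878 − (-0.173883)·(1.641878 − 1.508492) / (-0.173883 − (-1.167353)) = 1.641878 − (-0.023194)/(0.993469) = 1.665224

1.6652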